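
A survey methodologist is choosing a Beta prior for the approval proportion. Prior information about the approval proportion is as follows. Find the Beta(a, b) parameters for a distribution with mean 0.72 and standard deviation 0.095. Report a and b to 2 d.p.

First σ² = 0.009025. Setting a = μn, b = (1−μ)n with n = a+b,
μ(1−μ)/(n+1) = 0.009025 ⇒ n+1 = 0.2016/0.009025 = 22.3380 ⇒ n = 21.3380.
Hence a = 0.72×21.3380 = 15.36, b = 0.28×21.3380 = 5.97.

a = 15.36, b = 5.97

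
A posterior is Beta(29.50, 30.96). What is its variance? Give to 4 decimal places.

α+β = 60.46 and αβ = 913.3200, so Var = αβ/[(α+β)²(α+β+1)] = 913.3200/224661.596936 = 0.0041.

0.0041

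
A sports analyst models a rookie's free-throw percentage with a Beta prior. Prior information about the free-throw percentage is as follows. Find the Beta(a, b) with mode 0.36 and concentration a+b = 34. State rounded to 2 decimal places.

a = 12.52, b = 21.48

For a,b>1 the mode is (a−1)/(a+b−2), so a = mode·(κ−2)+1 = 0.36×32+1 = 12.52.
And b = (1−mode)·(κ−2)+1 = 0.64×32+1 = 21.48.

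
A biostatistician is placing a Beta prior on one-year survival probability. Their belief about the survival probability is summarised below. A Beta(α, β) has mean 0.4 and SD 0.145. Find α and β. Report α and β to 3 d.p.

Variance = 0.145² = 0.021025. The moment-matching identity α+β = μ(1−μ)/Var − 1 gives
α+β = 0.24/0.021025 − 1 = 10.4150, so α = μ·10.4150 = 4.166 and β = (1−μ)·10.4150 = 6.249.

α = 4.166, β = 6.249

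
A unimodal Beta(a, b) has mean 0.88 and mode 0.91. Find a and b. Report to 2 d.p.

a = 24.05, b = 3.28

With s = a+b: μ = a/s and mode = (a−1)/(s−2). Eliminating a = μs,
μs − 1 = m(s−2) ⇒ s(μ−m) = 1−2m ⇒ s = -0.82/-0.03 = 27.3333.
So a = μs = 24.05, b = (1−μ)s = 3.28.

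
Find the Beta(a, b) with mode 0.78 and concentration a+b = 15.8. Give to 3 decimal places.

a = 11.764, b = 4.036

For a,b>1 the mode is (a−1)/(a+b−2), so a = mode·(κ−2)+1 = 0.78×13.8+1 = 11.764.
And b = (1−mode)·(κ−2)+1 = 0.22×13.8+1 = 4.036.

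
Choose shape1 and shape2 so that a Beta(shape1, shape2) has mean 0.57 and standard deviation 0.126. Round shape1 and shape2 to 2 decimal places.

Variance = 0.126² = 0.015876. The moment-matching identity shape1+shape2 = μ(1−μ)/Var − 1 gives
shape1+shape2 = 0.2451/0.015876 − 1 = 14.4384, so shape1 = μ·14.4384 = 8.23 and shape2 = (1−μ)·14.4384 = 6.21.

shape1 = 8.23, shape2 = 6.21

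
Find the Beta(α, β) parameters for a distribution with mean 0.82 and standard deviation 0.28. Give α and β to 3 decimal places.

α = 0.724, β = 0.159

σ² = 0.28² = 0.0784.
With s = α+β, Var = μ(1−μ)/(s+1), so s+1 = (0.82×0.18)/0.0784 = 1.8827 and s = 0.8827.
α = μs = 0.724, β = (1−μ)s = 0.159.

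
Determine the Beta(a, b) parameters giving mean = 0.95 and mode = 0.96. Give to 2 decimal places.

a = 87.40, b = 4.60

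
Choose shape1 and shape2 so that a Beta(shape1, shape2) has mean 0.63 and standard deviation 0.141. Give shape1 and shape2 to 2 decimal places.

shape1 = 6.76, shape2 = 3.97

First σ² = 0.019881. Setting shape1 = μn, shape2 = (1−μ)n with n = shape1+shape2,
μ(1−μ)/(n+1) = 0.019881 ⇒ n+1 = 0.2331/0.019881 = 11.7248 ⇒ n = 10.7248.
Hence shape1 = 0.63×10.7248 = 6.76, shape2 = 0.37×10.7248 = 3.97.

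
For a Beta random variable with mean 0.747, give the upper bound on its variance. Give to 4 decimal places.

For fixed mean μ the Beta variance is μ(1−μ)/(α+β+1), increasing as α+β decreases.
Its least upper bound (not attained) is μ(1−μ) = 0.747·0.253 = 0.1890.

0.1890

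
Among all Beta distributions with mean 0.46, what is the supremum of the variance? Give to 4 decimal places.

Var = μ(1−μ)/(α+β+1), which approaches μ(1−μ) as α+β → 0.
So the supremum is μ(1−μ) = 0.46×0.54 = 0.2484.

0.2484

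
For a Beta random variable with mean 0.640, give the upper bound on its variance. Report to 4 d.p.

0.2304

Var = μ(1−μ)/(α+β+1), which approaches μ(1−μ) as α+β → 0.
So the supremum is μ(1−μ) = 0.640×0.360 = 0.2304.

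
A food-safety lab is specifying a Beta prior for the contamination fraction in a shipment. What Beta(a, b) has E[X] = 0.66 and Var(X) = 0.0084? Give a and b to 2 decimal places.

Let s = a+b. The Beta variance is μ(1−μ)/(s+1).
So s+1 = μ(1−μ)/σ² = (0.66×0.34)/0.0084 = 0.2244/0.0084 = 26.7143, giving s = 25.7143.
Then a = μs = 0.66×25.7143 = 16.97 and b = (1−μ)s = 0.34×25.7143 = 8.74.

a = 16.97, b = 8.74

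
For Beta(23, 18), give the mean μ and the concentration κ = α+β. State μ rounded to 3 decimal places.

κ = α+β = 23+18 = 41; μ = α/κ = 23/41 = 0.561.

μ = 0.561, κ = 41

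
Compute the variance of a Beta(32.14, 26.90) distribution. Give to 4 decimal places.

α+β = 59.04 and αβ = 864.5660, so Var = αβ/[(α+β)²(α+β+1)] = 864.5660/209282.724864 = 0.0041.

0.0041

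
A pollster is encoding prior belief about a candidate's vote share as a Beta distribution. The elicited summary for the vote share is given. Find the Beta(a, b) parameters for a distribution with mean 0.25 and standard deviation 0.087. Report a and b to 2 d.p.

a = 5.94, b = 17.83

Variance = 0.087² = 0.007569. The moment-matching identity a+b = μ(1−μ)/Var − 1 gives
a+b = 0.1875/0.007569 − 1 = 23.7721, so a = μ·23.7721 = 5.94 and b = (1−μ)·23.7721 = 17.83.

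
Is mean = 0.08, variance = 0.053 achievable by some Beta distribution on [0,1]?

Yes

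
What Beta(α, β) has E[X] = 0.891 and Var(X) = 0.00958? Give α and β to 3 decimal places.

α = 8.142, β = 0.996

Let s = α+β. The Beta variance is μ(1−μ)/(s+1).
So s+1 = μ(1−μ)/σ² = (0.891×0.109)/0.00958 = 0.097119/0.00958 = 10.1377, giving s = 9.1377.
Then α = μs = 0.891×9.1377 = 8.142 and β = (1−μ)s = 0.109×9.1377 = 0.996.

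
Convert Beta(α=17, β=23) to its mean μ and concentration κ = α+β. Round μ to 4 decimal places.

κ = α+β = 17+23 = 40; μ = α/κ = 17/40 = 0.4250.

μ = 0.4250, κ = 40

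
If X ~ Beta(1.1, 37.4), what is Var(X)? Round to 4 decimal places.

0.0007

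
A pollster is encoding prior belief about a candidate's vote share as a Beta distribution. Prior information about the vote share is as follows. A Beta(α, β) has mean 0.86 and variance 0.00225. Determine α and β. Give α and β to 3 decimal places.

Let s = α+β. The Beta variance is μ(1−μ)/(s+1).
So s+1 = μ(1−μ)/σ² = (0.86×0.14)/0.00225 = 0.1204/0.00225 = 53.5111, giving s = 52.5111.
Then α = μs = 0.86×52.5111 = 45.160 and β = (1−μ)s = 0.14×52.5111 = 7.352.

α = 45.160, β = 7.352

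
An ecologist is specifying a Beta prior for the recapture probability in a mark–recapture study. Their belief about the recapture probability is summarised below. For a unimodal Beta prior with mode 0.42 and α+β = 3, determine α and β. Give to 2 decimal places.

α = 1.42, β = 1.58

For α,β>1 the mode is (α−1)/(α+β−2), so α = mode·(κ−2)+1 = 0.42×1+1 = 1.42.
And β = (1−mode)·(κ−2)+1 = 0.58×1+1 = 1.58.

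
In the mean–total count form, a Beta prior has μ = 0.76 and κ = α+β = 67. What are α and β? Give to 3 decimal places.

α = 50.920, β = 16.080

α = μκ = 0.76×67 = 50.920 and β = (1−μ)κ = 0.24×67 = 16.080.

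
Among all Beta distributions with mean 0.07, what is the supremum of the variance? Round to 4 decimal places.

0.0651

Var = μ(1−μ)/(α+β+1), which approaches μ(1−μ) as α+β → 0.
So the supremum is μ(1−μ) = 0.07×0.93 = 0.0651.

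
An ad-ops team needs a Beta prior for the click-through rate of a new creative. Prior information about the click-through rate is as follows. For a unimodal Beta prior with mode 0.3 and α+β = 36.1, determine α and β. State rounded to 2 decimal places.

α = 11.23, β = 24.87

Since the density peak of Beta(α,β) is at (α−1)/(α+β−2),
α = 1 + 0.3(36.1−2) = 11.23 and β = 36.1 − 11.23 = 24.87.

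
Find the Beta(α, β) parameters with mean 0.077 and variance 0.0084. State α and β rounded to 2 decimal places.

Write ν = α+β; then α = μν and Var = μ(1−μ)/(ν+1).
ν = μ(1−μ)/Var − 1 = 0.071071/0.0084 − 1 = 7.4608.
α = 0.077·7.4608 = 0.57, β = 0.923·7.4608 = 6.89.

α = 0.57, β = 6.89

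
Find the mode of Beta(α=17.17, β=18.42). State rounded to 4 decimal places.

With α,β > 1, mode = (α−1)/(α+β−2) = 16.17/33.59 = 0.4814.

0.4814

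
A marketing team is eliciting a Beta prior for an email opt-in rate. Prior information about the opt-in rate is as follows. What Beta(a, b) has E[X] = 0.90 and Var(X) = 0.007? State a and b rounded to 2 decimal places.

a = 10.67, b = 1.19

By moment matching, a+b = μ(1−μ)/σ² − 1 = (0.90·0.10)/0.007 − 1 = 12.8571 − 1 = 11.8571.
Since a/(a+b) = μ, a = 0.90·11.8571 = 10.67 and b = 0.10·11.8571 = 1.19.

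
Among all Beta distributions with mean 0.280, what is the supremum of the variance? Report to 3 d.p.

0.202

For fixed mean μ the Beta variance is μ(1−μ)/(α+β+1), increasing as α+β decreases.
Its least upper bound (not attained) is μ(1−μ) = 0.280·0.720 = 0.202.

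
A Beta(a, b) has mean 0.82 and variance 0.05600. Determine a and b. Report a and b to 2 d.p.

a = 1.34, b = 0.29

Write ν = a+b; then a = μν and Var = μ(1−μ)/(ν+1).
ν = μ(1−μ)/Var − 1 = 0.1476/0.05600 − 1 = 1.6357.
a = 0.82·1.6357 = 1.34, b = 0.18·1.6357 = 0.29.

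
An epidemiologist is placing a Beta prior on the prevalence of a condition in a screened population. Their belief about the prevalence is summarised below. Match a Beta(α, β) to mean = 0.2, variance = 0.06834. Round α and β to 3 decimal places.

α = 0.268, β = 1.073

Write ν = α+β; then α = μν and Var = μ(1−μ)/(ν+1).
ν = μ(1−μ)/Var − 1 = 0.16/0.06834 − 1 = 1.3412.
α = 0.2·1.3412 = 0.268, β = 0.8·1.3412 = 1.073.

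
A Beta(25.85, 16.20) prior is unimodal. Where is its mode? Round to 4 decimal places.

The density x^(α−1)(1−x)^(β−1) is maximised at (α−1)/(α+β−2) = 24.85/40.05 = 0.6205.

0.6205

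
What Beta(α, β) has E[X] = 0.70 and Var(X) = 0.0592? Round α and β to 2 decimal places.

Write ν = α+β; then α = μν and Var = μ(1−μ)/(ν+1).
ν = μ(1−μ)/Var − 1 = 0.2100/0.0592 − 1 = 2.5473.
α = 0.70·2.5473 = 1.78, β = 0.30·2.5473 = 0.76.

α = 1.78, β = 0.76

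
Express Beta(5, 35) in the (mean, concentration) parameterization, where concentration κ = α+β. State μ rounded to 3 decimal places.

κ = α+β = 5+35 = 40; μ = α/κ = 5/40 = 0.125.

μ = 0.125, κ = 40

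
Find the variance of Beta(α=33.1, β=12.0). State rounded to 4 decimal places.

0.0042

Var = αβ/[(α+β)²(α+β+1)] = (33.1×12.0)/(45.1²×46.1) = 397.20/93767.861 = 0.0042.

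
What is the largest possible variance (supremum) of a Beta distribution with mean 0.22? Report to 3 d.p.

Var = μ(1−μ)/(α+β+1), which approaches μ(1−μ) as α+β → 0.
So the supremum is μ(1−μ) = 0.22×0.78 = 0.172.

0.172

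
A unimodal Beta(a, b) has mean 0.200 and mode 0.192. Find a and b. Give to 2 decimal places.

a = 15.40, b = 61.60

Let s = a+b. Mean gives a = μs = 0.200s; mode gives (a−1)/(s−2) = 0.192.
Substituting: 0.200s − 1 = 0.192(s−2) = 0.192s − 0.384, so 0.008s = 0.616 and s = 77.0000.
Then a = 0.200×77.0000 = 15.40 and b = s−a = 61.60.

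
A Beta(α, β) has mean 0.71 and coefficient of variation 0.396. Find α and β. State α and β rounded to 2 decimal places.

α = 1.14, β = 0.47

Var = (CV·μ)² = (0.396×0.71)² = 0.079051.
α+β = μ(1−μ)/Var − 1 = 0.2059/0.079051 − 1 = 1.6046.
Thus α = 0.71·1.6046 = 1.14 and β = 0.29·1.6046 = 0.47.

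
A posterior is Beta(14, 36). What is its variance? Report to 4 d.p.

α+β = 50 and αβ = 504, so Var = αβ/[(α+β)²(α+β+1)] = 504/127500 = 0.0040.

0.0040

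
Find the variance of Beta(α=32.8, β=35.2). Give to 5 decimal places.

α+β = 68.0 and αβ = 1154.56, so Var = αβ/[(α+β)²(α+β+1)] = 1154.56/319056.000 = 0.00362.

0.00362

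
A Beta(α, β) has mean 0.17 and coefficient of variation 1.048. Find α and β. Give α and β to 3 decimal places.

α = 0.586, β = 2.860

Var = (CV·μ)² = (1.048×0.17)² = 0.031741.
α+β = μ(1−μ)/Var − 1 = 0.1411/0.031741 − 1 = 3.4454.
Thus α = 0.17·3.4454 = 0.586 and β = 0.83·3.4454 = 2.860.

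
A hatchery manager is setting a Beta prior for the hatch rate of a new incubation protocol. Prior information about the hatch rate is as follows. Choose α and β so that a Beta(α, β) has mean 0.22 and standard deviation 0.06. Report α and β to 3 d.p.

α = 10.267, β = 36.400

Variance = 0.06² = 0.0036. The moment-matching identity α+β = μ(1−μ)/Var − 1 gives
α+β = 0.1716/0.0036 − 1 = 46.6667, so α = μ·46.6667 = 10.267 and β = (1−μ)·46.6667 = 36.400.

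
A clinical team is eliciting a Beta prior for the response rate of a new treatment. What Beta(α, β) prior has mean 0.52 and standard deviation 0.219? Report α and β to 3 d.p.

α = 2.186, β = 2.018

First σ² = 0.047961. Setting α = μn, β = (1−μ)n with n = α+β,
μ(1−μ)/(n+1) = 0.047961 ⇒ n+1 = 0.2496/0.047961 = 5.2042 ⇒ n = 4.2042.
Hence α = 0.52×4.2042 = 2.186, β = 0.48×4.2042 = 2.018.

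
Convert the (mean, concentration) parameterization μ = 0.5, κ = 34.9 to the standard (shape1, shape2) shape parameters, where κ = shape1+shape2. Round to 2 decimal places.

Split κ in proportion μ : (1−μ): shape1 = 0.5·34.9 = 17.45, shape2 = 34.9 − 17.45 = 17.45.

shape1 = 17.45, shape2 = 17.45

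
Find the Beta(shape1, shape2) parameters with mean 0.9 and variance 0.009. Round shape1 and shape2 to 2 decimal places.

Let s = shape1+shape2. The Beta variance is μ(1−μ)/(s+1).
So s+1 = μ(1−μ)/σ² = (0.9×0.1)/0.009 = 0.09/0.009 = 10.0000, giving s = 9.0000.
Then shape1 = μs = 0.9×9.0000 = 8.10 and shape2 = (1−μ)s = 0.1×9.0000 = 0.90.

shape1 = 8.10, shape2 = 0.90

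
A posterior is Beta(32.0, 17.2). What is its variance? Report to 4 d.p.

0.0045

μ = 32.0/49.2 = 0.650407; Var = μ(1−μ)/(α+β+1) = 0.2273779/50.2 = 0.0045.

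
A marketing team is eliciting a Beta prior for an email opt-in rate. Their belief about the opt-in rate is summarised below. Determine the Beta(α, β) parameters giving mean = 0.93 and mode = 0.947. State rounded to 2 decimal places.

α = 48.91, β = 3.68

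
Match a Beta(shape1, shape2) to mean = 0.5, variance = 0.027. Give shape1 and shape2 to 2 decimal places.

By moment matching, shape1+shape2 = μ(1−μ)/σ² − 1 = (0.5·0.5)/0.027 − 1 = 9.2593 − 1 = 8.2593.
Since shape1/(shape1+shape2) = μ, shape1 = 0.5·8.2593 = 4.13 and shape2 = 0.5·8.2593 = 4.13.

shape1 = 4.13, shape2 = 4.13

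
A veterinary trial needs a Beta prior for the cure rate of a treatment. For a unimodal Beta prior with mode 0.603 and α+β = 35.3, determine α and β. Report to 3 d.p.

α = 21.080, β = 14.220

Since the density peak of Beta(α,β) is at (α−1)/(α+β−2),
α = 1 + 0.603(35.3−2) = 21.080 and β = 35.3 − 21.080 = 14.220.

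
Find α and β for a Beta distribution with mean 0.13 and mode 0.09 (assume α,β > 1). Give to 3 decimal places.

α = 2.665, β = 17.835

With s = α+β: μ = α/s and mode = (α−1)/(s−2). Eliminating α = μs,
μs − 1 = m(s−2) ⇒ s(μ−m) = 1−2m ⇒ s = 0.82/0.04 = 20.5000.
So α = μs = 2.665, β = (1−μ)s = 17.835.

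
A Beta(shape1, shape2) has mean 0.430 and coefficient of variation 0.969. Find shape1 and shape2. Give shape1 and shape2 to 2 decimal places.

σ = CV·μ = 0.969×0.430 = 0.41667, so σ² = 0.173614.
s+1 = μ(1−μ)/σ² = 0.245100/0.173614 = 1.4118, so s = shape1+shape2 = 0.4118.
shape1 = μs = 0.18, shape2 = (1−μ)s = 0.23.

shape1 = 0.18, shape2 = 0.23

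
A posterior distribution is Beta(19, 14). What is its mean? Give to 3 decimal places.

The Beta mean is α/(α+β) = 19/(19+14) = 0.576.

0.576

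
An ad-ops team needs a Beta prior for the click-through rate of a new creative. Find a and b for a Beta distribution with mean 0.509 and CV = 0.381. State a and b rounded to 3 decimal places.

a = 2.873, b = 2.772

σ = CV·μ = 0.381×0.509 = 0.19393, so σ² = 0.037608.
s+1 = μ(1−μ)/σ² = 0.249919/0.037608 = 6.6453, so s = a+b = 5.6453.
a = μs = 2.873, b = (1−μ)s = 2.772.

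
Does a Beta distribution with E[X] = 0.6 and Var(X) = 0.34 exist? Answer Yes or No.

No

For any Beta, Var(X) < E[X]·(1−E[X]).
Here μ(1−μ) = 0.6×0.4 = 0.24, and 0.34 ≥ 0.24.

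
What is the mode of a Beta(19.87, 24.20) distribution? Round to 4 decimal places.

0.4485

With α,β > 1, mode = (α−1)/(α+β−2) = 18.87/42.07 = 0.4485.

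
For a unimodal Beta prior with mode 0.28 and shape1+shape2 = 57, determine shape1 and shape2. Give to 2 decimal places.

Since the density peak of Beta(shape1,shape2) is at (shape1−1)/(shape1+shape2−2),
shape1 = 1 + 0.28(57−2) = 16.40 and shape2 = 57 − 16.40 = 40.60.

shape1 = 16.40, shape2 = 40.60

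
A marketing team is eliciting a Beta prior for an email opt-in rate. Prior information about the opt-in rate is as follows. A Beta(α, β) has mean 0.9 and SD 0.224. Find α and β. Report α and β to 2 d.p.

α = 0.71, β = 0.08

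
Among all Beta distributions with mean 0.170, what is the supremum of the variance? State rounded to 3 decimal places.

Var = μ(1−μ)/(α+β+1), which approaches μ(1−μ) as α+β → 0.
So the supremum is μ(1−μ) = 0.170×0.830 = 0.141.

0.141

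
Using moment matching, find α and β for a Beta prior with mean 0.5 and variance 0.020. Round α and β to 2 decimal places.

α = 5.75, β = 5.75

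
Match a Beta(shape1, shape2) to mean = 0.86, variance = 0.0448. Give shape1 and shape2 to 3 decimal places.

shape1 = 1.451, shape2 = 0.236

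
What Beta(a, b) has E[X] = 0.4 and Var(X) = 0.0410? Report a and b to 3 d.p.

a = 1.941, b = 2.912

Let s = a+b. The Beta variance is μ(1−μ)/(s+1).
So s+1 = μ(1−μ)/σ² = (0.4×0.6)/0.0410 = 0.24/0.0410 = 5.8537, giving s = 4.8537.
Then a = μs = 0.4×4.8537 = 1.941 and b = (1−μ)s = 0.6×4.8537 = 2.912.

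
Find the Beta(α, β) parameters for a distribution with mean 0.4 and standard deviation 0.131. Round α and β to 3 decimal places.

α = 5.194, β = 7.791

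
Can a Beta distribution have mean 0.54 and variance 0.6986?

The Beta variance bound is σ² < μ(1−μ).
Here μ(1−μ) = 0.54×0.46 = 0.2484, and 0.6986 ≥ 0.2484.

No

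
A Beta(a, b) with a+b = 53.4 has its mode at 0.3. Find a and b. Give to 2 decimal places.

a = 16.42, b = 36.98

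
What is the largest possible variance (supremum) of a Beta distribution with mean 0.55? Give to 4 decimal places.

For fixed mean μ the Beta variance is μ(1−μ)/(α+β+1), increasing as α+β decreases.
Its least upper bound (not attained) is μ(1−μ) = 0.55·0.45 = 0.2475.

0.2475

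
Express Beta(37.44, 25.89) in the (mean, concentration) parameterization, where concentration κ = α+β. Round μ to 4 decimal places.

μ = 0.5912, κ = 63.33

κ = α+β = 37.44+25.89 = 63.33; μ = α/κ = 37.44/63.33 = 0.5912.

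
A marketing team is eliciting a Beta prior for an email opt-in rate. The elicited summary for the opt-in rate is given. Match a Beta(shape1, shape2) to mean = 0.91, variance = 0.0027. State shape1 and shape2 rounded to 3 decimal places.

shape1 = 26.693, shape2 = 2.640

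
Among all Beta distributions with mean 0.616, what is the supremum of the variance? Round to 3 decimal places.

0.237

For fixed mean μ the Beta variance is μ(1−μ)/(α+β+1), increasing as α+β decreases.
Its least upper bound (not attained) is μ(1−μ) = 0.616·0.384 = 0.237.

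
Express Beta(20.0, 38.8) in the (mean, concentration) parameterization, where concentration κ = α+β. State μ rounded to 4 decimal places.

κ = α+β = 20.0+38.8 = 58.8; μ = α/κ = 20.0/58.8 = 0.3401.

μ = 0.3401, κ = 58.8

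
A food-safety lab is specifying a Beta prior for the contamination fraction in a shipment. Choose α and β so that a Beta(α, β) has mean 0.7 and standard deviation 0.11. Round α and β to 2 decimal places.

σ² = 0.11² = 0.0121.
With s = α+β, Var = μ(1−μ)/(s+1), so s+1 = (0.7×0.3)/0.0121 = 17.3554 and s = 16.3554.
α = μs = 11.45, β = (1−μ)s = 4.91.

α = 11.45, β = 4.91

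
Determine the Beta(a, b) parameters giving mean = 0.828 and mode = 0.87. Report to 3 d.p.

With s = a+b: μ = a/s and mode = (a−1)/(s−2). Eliminating a = μs,
μs − 1 = m(s−2) ⇒ s(μ−m) = 1−2m ⇒ s = -0.74/-0.042 = 17.6190.
So a = μs = 14.589, b = (1−μ)s = 3.030.

a = 14.589, b = 3.030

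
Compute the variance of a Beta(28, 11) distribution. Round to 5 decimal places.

0.00506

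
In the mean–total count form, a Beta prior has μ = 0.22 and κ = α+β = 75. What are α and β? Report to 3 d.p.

α = μκ = 0.22×75 = 16.500 and β = (1−μ)κ = 0.78×75 = 58.500.

α = 16.500, β = 58.500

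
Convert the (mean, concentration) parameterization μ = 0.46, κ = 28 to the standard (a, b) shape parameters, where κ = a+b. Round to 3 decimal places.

a = 12.880, b = 15.120

a = μκ = 0.46×28 = 12.880 and b = (1−μ)κ = 0.54×28 = 15.120.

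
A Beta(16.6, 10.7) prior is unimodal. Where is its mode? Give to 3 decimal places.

With α,β > 1, mode = (α−1)/(α+β−2) = 15.6/25.3 = 0.617.

0.617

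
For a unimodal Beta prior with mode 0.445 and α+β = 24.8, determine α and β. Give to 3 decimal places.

α = 11.146, β = 13.654

Mode = (α−1)/(κ−2) with κ = α+β, so α−1 = 0.445·22.8 = 10.146.
α = 11.146; β = κ − α = 13.654.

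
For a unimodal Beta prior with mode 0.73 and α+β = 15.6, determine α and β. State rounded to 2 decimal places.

α = 10.93, β = 4.67

Since the density peak of Beta(α,β) is at (α−1)/(α+β−2),
α = 1 + 0.73(15.6−2) = 10.93 and β = 15.6 − 10.93 = 4.67.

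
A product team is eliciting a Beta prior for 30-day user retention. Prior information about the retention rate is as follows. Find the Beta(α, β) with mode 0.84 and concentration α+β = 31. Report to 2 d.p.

α = 25.36, β = 5.64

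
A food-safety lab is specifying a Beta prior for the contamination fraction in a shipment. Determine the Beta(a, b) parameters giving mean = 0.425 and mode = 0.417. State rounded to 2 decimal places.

a = 8.82, b = 11.93

Let s = a+b. Mean gives a = μs = 0.425s; mode gives (a−1)/(s−2) = 0.417.
Substituting: 0.425s − 1 = 0.417(s−2) = 0.417s − 0.834, so 0.008s = 0.166 and s = 20.7500.
Then a = 0.425×20.7500 = 8.82 and b = s−a = 11.93.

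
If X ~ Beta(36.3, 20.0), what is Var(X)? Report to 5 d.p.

0.00400

α+β = 56.3 and αβ = 726.00, so Var = αβ/[(α+β)²(α+β+1)] = 726.00/181623.237 = 0.00400.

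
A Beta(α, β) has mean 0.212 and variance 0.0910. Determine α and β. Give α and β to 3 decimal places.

α = 0.177, β = 0.659

By moment matching, α+β = μ(1−μ)/σ² − 1 = (0.212·0.788)/0.0910 − 1 = 1.8358 − 1 = 0.8358.
Since α/(α+β) = μ, α = 0.212·0.8358 = 0.177 and β = 0.788·0.8358 = 0.659.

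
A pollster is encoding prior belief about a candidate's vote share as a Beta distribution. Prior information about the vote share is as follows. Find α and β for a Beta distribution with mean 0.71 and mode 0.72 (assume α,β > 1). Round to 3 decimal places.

Let s = α+β. Mean gives α = μs = 0.71s; mode gives (α−1)/(s−2) = 0.72.
Substituting: 0.71s − 1 = 0.72(s−2) = 0.72s − 1.44, so -0.01s = -0.44 and s = 44.0000.
Then α = 0.71×44.0000 = 31.240 and β = s−α = 12.760.

α = 31.240, β = 12.760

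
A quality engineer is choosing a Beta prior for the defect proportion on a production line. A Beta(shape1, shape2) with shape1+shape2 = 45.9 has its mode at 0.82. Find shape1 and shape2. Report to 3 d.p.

Since the density peak of Beta(shape1,shape2) is at (shape1−1)/(shape1+shape2−2),
shape1 = 1 + 0.82(45.9−2) = 36.998 and shape2 = 45.9 − 36.998 = 8.902.

shape1 = 36.998, shape2 = 8.902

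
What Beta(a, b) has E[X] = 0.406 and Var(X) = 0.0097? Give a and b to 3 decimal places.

a = 9.688, b = 14.174

By moment matching, a+b = μ(1−μ)/σ² − 1 = (0.406·0.594)/0.0097 − 1 = 24.8623 − 1 = 23.8623.
Since a/(a+b) = μ, a = 0.406·23.8623 = 9.688 and b = 0.594·23.8623 = 14.174.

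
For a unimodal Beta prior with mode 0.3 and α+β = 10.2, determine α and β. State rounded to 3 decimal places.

α = 3.460, β = 6.740

For α,β>1 the mode is (α−1)/(α+β−2), so α = mode·(κ−2)+1 = 0.3×8.2+1 = 3.460.
And β = (1−mode)·(κ−2)+1 = 0.7×8.2+1 = 6.740.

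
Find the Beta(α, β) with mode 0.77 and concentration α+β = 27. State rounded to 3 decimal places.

Mode = (α−1)/(κ−2) with κ = α+β, so α−1 = 0.77·25 = 19.250.
α = 20.250; β = κ − α = 6.750.

α = 20.250, β = 6.750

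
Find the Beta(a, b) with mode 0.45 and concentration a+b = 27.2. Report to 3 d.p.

a = 12.340, b = 14.860

Since the density peak of Beta(a,b) is at (a−1)/(a+b−2),
a = 1 + 0.45(27.2−2) = 12.340 and b = 27.2 − 12.340 = 14.860.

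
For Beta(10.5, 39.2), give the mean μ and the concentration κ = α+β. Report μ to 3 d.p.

μ = 0.211, κ = 49.7

κ = α+β = 10.5+39.2 = 49.7; μ = α/κ = 10.5/49.7 = 0.211.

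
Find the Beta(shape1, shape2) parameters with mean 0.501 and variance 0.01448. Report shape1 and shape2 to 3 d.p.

shape1 = 8.149, shape2 = 8.116

Write ν = shape1+shape2; then shape1 = μν and Var = μ(1−μ)/(ν+1).
ν = μ(1−μ)/Var − 1 = 0.249999/0.01448 − 1 = 16.2651.
shape1 = 0.501·16.2651 = 8.149, shape2 = 0.499·16.2651 = 8.116.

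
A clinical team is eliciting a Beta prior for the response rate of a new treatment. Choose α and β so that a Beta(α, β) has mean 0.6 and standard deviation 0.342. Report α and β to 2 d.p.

α = 0.63, β = 0.42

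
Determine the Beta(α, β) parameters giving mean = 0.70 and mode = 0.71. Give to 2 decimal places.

α = 29.40, β = 12.60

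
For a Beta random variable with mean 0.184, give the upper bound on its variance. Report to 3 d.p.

0.150

For fixed mean μ the Beta variance is μ(1−μ)/(α+β+1), increasing as α+β decreases.
Its least upper bound (not attained) is μ(1−μ) = 0.184·0.816 = 0.150.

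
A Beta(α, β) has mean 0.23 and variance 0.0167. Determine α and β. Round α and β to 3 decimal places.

By moment matching, α+β = μ(1−μ)/σ² − 1 = (0.23·0.77)/0.0167 − 1 = 10.6048 − 1 = 9.6048.
Since α/(α+β) = μ, α = 0.23·9.6048 = 2.209 and β = 0.77·9.6048 = 7.396.

α = 2.209, β = 7.396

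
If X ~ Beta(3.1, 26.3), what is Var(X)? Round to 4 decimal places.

0.0031

Var = αβ/[(α+β)²(α+β+1)] = (3.1×26.3)/(29.4²×30.4) = 81.53/26276.544 = 0.0031.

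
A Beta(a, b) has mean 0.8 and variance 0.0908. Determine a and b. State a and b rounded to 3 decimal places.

a = 0.610, b = 0.152

Write ν = a+b; then a = μν and Var = μ(1−μ)/(ν+1).
ν = μ(1−μ)/Var − 1 = 0.16/0.0908 − 1 = 0.7621.
a = 0.8·0.7621 = 0.610, b = 0.2·0.7621 = 0.152.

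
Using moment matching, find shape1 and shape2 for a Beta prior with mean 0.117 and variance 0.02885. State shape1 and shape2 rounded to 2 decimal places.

shape1 = 0.30, shape2 = 2.28

Write ν = shape1+shape2; then shape1 = μν and Var = μ(1−μ)/(ν+1).
ν = μ(1−μ)/Var − 1 = 0.103311/0.02885 − 1 = 2.5810.
shape1 = 0.117·2.5810 = 0.30, shape2 = 0.883·2.5810 = 2.28.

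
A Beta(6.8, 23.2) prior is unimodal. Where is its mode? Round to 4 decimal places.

The density x^(α−1)(1−x)^(β−1) is maximised at (α−1)/(α+β−2) = 5.8/28.0 = 0.2071.

0.2071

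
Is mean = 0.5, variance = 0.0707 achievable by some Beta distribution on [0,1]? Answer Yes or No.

The Beta variance bound is σ² < μ(1−μ).
Here μ(1−μ) = 0.5×0.5 = 0.25, and 0.0707 < 0.25.

Yes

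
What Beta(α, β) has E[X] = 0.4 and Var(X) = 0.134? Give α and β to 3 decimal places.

α = 0.316, β = 0.475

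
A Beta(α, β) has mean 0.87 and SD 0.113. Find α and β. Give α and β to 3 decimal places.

α = 6.836, β = 1.021

Variance = 0.113² = 0.012769. The moment-matching identity α+β = μ(1−μ)/Var − 1 gives
α+β = 0.1131/0.012769 − 1 = 7.8574, so α = μ·7.8574 = 6.836 and β = (1−μ)·7.8574 = 1.021.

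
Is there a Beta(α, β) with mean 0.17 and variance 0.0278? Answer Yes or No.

Yes

For any Beta, Var(X) < E[X]·(1−E[X]).
Here μ(1−μ) = 0.17×0.83 = 0.1411, and 0.0278 < 0.1411.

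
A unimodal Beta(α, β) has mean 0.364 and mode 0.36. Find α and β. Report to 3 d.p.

Let s = α+β. Mean gives α = μs = 0.364s; mode gives (α−1)/(s−2) = 0.36.
Substituting: 0.364s − 1 = 0.36(s−2) = 0.36s − 0.72, so 0.004s = 0.28 and s = 70.0000.
Then α = 0.364×70.0000 = 25.480 and β = s−α = 44.520.

α = 25.480, β = 44.520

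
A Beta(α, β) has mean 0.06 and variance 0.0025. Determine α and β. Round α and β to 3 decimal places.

α = 1.294, β = 20.266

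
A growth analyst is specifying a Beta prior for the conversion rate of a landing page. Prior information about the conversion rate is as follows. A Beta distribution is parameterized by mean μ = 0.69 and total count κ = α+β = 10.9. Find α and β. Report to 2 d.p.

α = μκ = 0.69×10.9 = 7.52 and β = (1−μ)κ = 0.31×10.9 = 3.38.

α = 7.52, β = 3.38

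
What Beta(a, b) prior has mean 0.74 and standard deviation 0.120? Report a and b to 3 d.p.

First σ² = 0.014400. Setting a = μn, b = (1−μ)n with n = a+b,
μ(1−μ)/(n+1) = 0.014400 ⇒ n+1 = 0.1924/0.014400 = 13.3611 ⇒ n = 12.3611.
Hence a = 0.74×12.3611 = 9.147, b = 0.26×12.3611 = 3.214.

a = 9.147, b = 3.214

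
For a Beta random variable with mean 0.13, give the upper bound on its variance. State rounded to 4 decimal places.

Var = μ(1−μ)/(α+β+1), which approaches μ(1−μ) as α+β → 0.
So the supremum is μ(1−μ) = 0.13×0.87 = 0.1131.

0.1131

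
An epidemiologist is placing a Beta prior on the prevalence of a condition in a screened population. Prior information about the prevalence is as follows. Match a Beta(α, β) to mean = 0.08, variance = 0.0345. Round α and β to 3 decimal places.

α = 0.091, β = 1.043

By moment matching, α+β = μ(1−μ)/σ² − 1 = (0.08·0.92)/0.0345 − 1 = 2.1333 − 1 = 1.1333.
Since α/(α+β) = μ, α = 0.08·1.1333 = 0.091 and β = 0.92·1.1333 = 1.043.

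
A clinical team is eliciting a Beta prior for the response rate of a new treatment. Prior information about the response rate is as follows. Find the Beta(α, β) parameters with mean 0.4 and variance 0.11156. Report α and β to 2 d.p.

Write ν = α+β; then α = μν and Var = μ(1−μ)/(ν+1).
ν = μ(1−μ)/Var − 1 = 0.24/0.11156 − 1 = 1.1513.
α = 0.4·1.1513 = 0.46, β = 0.6·1.1513 = 0.69.

α = 0.46, β = 0.69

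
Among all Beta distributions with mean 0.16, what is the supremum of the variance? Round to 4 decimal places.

0.1344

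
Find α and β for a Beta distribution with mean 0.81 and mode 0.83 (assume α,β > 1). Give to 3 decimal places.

α = 26.730, β = 6.270

Let s = α+β. Mean gives α = μs = 0.81s; mode gives (α−1)/(s−2) = 0.83.
Substituting: 0.81s − 1 = 0.83(s−2) = 0.83s − 1.66, so -0.02s = -0.66 and s = 33.0000.
Then α = 0.81×33.0000 = 26.730 and β = s−α = 6.270.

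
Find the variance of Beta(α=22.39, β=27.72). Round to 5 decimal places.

0.00484

μ = 22.39/50.11 = 0.446817; Var = μ(1−μ)/(α+β+1) = 0.2471716/51.11 = 0.00484.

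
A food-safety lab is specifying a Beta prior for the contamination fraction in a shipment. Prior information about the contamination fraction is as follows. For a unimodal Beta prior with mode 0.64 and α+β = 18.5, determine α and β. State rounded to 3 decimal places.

α = 11.560, β = 6.940

For α,β>1 the mode is (α−1)/(α+β−2), so α = mode·(κ−2)+1 = 0.64×16.5+1 = 11.560.
And β = (1−mode)·(κ−2)+1 = 0.36×16.5+1 = 6.940.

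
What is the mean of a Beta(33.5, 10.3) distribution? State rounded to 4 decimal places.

0.7648

The Beta mean is α/(α+β) = 33.5/(33.5+10.3) = 0.7648.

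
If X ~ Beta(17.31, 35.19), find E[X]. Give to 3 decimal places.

0.330

E[X] = α/(α+β) = 17.31/52.50 = 0.330.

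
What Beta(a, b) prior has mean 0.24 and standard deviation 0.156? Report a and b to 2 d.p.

First σ² = 0.024336. Setting a = μn, b = (1−μ)n with n = a+b,
μ(1−μ)/(n+1) = 0.024336 ⇒ n+1 = 0.1824/0.024336 = 7.4951 ⇒ n = 6.4951.
Hence a = 0.24×6.4951 = 1.56, b = 0.76×6.4951 = 4.94.

a = 1.56, b = 4.94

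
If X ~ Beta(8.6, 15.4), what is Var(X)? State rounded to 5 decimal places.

0.00920

α+β = 24.0 and αβ = 132.44, so Var = αβ/[(α+β)²(α+β+1)] = 132.44/14400.000 = 0.00920.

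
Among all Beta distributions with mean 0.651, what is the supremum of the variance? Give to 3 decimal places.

0.227

For fixed mean μ the Beta variance is μ(1−μ)/(α+β+1), increasing as α+β decreases.
Its least upper bound (not attained) is μ(1−μ) = 0.651·0.349 = 0.227.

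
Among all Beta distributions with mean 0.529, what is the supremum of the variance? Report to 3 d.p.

0.249

Var = μ(1−μ)/(α+β+1), which approaches μ(1−μ) as α+β → 0.
So the supremum is μ(1−μ) = 0.529×0.471 = 0.249.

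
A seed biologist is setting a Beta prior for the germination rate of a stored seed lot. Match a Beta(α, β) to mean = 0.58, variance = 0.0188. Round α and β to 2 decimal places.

By moment matching, α+β = μ(1−μ)/σ² − 1 = (0.58·0.42)/0.0188 − 1 = 12.9574 − 1 = 11.9574.
Since α/(α+β) = μ, α = 0.58·11.9574 = 6.94 and β = 0.42·11.9574 = 5.02.

α = 6.94, β = 5.02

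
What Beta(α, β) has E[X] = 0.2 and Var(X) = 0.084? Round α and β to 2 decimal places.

By moment matching, α+β = μ(1−μ)/σ² − 1 = (0.2·0.8)/0.084 − 1 = 1.9048 − 1 = 0.9048.
Since α/(α+β) = μ, α = 0.2·0.9048 = 0.18 and β = 0.8·0.9048 = 0.72.

α = 0.18, β = 0.72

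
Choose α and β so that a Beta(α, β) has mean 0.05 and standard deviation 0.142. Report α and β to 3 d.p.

α = 0.068, β = 1.288

σ² = 0.142² = 0.020164.
With s = α+β, Var = μ(1−μ)/(s+1), so s+1 = (0.05×0.95)/0.020164 = 2.3557 and s = 1.3557.
α = μs = 0.068, β = (1−μ)s = 1.288.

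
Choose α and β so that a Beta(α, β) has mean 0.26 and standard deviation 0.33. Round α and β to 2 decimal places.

α = 0.20, β = 0.57

First σ² = 0.1089. Setting α = μn, β = (1−μ)n with n = α+β,
μ(1−μ)/(n+1) = 0.1089 ⇒ n+1 = 0.1924/0.1089 = 1.7668 ⇒ n = 0.7668.
Hence α = 0.26×0.7668 = 0.20, β = 0.74×0.7668 = 0.57.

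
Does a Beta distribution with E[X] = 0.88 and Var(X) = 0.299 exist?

No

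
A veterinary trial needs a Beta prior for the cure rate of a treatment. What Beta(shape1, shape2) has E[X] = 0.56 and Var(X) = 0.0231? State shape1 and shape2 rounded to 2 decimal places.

shape1 = 5.41, shape2 = 4.25

Write ν = shape1+shape2; then shape1 = μν and Var = μ(1−μ)/(ν+1).
ν = μ(1−μ)/Var − 1 = 0.2464/0.0231 − 1 = 9.6667.
shape1 = 0.56·9.6667 = 5.41, shape2 = 0.44·9.6667 = 4.25.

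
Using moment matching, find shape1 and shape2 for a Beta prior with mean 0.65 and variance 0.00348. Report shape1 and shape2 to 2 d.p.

Let s = shape1+shape2. The Beta variance is μ(1−μ)/(s+1).
So s+1 = μ(1−μ)/σ² = (0.65×0.35)/0.00348 = 0.2275/0.00348 = 65.3736, giving s = 64.3736.
Then shape1 = μs = 0.65×64.3736 = 41.84 and shape2 = (1−μ)s = 0.35×64.3736 = 22.53.

shape1 = 41.84, shape2 = 22.53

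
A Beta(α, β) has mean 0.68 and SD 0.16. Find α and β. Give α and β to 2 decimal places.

Variance = 0.16² = 0.0256. The moment-matching identity α+β = μ(1−μ)/Var − 1 gives
α+β = 0.2176/0.0256 − 1 = 7.5000, so α = μ·7.5000 = 5.10 and β = (1−μ)·7.5000 = 2.40.

α = 5.10, β = 2.40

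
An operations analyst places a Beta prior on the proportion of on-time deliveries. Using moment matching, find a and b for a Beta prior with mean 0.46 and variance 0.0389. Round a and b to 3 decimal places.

a = 2.477, b = 2.908

Write ν = a+b; then a = μν and Var = μ(1−μ)/(ν+1).
ν = μ(1−μ)/Var − 1 = 0.2484/0.0389 − 1 = 5.3856.
a = 0.46·5.3856 = 2.477, b = 0.54·5.3856 = 2.908.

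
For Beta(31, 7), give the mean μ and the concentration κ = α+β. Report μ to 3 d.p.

μ = 0.816, κ = 38

κ = α+β = 31+7 = 38; μ = α/κ = 31/38 = 0.816.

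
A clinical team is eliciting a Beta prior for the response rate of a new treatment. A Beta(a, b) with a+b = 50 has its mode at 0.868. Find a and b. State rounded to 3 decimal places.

a = 42.664, b = 7.336

Mode = (a−1)/(κ−2) with κ = a+b, so a−1 = 0.868·48 = 41.664.
a = 42.664; b = κ − a = 7.336.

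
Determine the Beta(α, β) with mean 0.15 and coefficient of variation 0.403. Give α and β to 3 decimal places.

α = 5.084, β = 28.808

Var = (CV·μ)² = (0.403×0.15)² = 0.003654.
α+β = μ(1−μ)/Var − 1 = 0.1275/0.003654 − 1 = 33.8913.
Thus α = 0.15·33.8913 = 5.084 and β = 0.85·33.8913 = 28.808.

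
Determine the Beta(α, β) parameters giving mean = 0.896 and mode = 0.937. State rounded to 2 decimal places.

With s = α+β: μ = α/s and mode = (α−1)/(s−2). Eliminating α = μs,
μs − 1 = m(s−2) ⇒ s(μ−m) = 1−2m ⇒ s = -0.874/-0.041 = 21.3171.
So α = μs = 19.10, β = (1−μ)s = 2.22.

α = 19.10, β = 2.22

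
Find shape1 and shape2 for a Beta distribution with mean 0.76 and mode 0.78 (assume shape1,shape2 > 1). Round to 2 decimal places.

shape1 = 21.28, shape2 = 6.72

With s = shape1+shape2: μ = shape1/s and mode = (shape1−1)/(s−2). Eliminating shape1 = μs,
μs − 1 = m(s−2) ⇒ s(μ−m) = 1−2m ⇒ s = -0.56/-0.02 = 28.0000.
So shape1 = μs = 21.28, shape2 = (1−μ)s = 6.72.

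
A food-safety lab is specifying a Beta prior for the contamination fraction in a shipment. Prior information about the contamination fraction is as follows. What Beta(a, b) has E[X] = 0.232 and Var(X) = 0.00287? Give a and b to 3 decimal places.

a = 14.171, b = 46.911

Let s = a+b. The Beta variance is μ(1−μ)/(s+1).
So s+1 = μ(1−μ)/σ² = (0.232×0.768)/0.00287 = 0.178176/0.00287 = 62.0822, giving s = 61.0822.
Then a = μs = 0.232×61.0822 = 14.171 and b = (1−μ)s = 0.768×61.0822 = 46.911.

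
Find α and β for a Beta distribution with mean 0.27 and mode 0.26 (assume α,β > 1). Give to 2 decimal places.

α = 12.96, β = 35.04

With s = α+β: μ = α/s and mode = (α−1)/(s−2). Eliminating α = μs,
μs − 1 = m(s−2) ⇒ s(μ−m) = 1−2m ⇒ s = 0.48/0.01 = 48.0000.
So α = μs = 12.96, β = (1−μ)s = 35.04.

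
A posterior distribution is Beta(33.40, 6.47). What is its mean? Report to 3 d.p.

The Beta mean is α/(α+β) = 33.40/(33.40+6.47) = 0.838.

0.838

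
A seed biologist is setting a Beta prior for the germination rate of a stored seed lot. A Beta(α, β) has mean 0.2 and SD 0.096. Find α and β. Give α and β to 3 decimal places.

α = 3.272, β = 13.089

σ² = 0.096² = 0.009216.
With s = α+β, Var = μ(1−μ)/(s+1), so s+1 = (0.2×0.8)/0.009216 = 17.3611 and s = 16.3611.
α = μs = 3.272, β = (1−μ)s = 13.089.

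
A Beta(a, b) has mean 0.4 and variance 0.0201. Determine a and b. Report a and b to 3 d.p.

a = 4.376, b = 6.564

By moment matching, a+b = μ(1−μ)/σ² − 1 = (0.4·0.6)/0.0201 − 1 = 11.9403 − 1 = 10.9403.
Since a/(a+b) = μ, a = 0.4·10.9403 = 4.376 and b = 0.6·10.9403 = 6.564.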